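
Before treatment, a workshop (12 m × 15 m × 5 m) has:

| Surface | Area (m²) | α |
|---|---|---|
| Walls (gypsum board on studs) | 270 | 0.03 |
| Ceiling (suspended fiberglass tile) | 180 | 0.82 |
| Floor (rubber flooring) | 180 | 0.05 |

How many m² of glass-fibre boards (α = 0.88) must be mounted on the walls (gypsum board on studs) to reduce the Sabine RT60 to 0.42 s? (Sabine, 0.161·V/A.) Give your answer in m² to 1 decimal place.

A₁ = Σ Sᵢαᵢ = 270×0.03 + 180×0.82 + 180×0.05 = 164.700 sabins.
Required A₂ = 0.161·900/0.42 = 345.000 sabins.
ΔA needed = 345.000 − 164.700 = 180.300 sabins.
Net gain per m²: Δα = 0.88 − 0.03 = 0.85.
Area = ΔA/Δα = 180.300/0.85 = 212.1 m².

212.1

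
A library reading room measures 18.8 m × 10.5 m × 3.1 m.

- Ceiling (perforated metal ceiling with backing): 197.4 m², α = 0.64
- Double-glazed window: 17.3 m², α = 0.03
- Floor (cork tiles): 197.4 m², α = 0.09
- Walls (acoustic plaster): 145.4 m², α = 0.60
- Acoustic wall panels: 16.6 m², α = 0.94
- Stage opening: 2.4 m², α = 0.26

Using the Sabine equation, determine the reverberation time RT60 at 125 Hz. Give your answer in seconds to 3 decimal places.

Equivalent absorption area: A = 197.4×0.64 + 17.3×0.03 + 197.4×0.09 + 145.4×0.60 + 16.6×0.94 + 2.4×0.26 = 248.089 m².
Room volume: 611.94 m³.
T = 0.161 V/A = 0.161·611.94/248.089 = 0.397 s.

0.397 s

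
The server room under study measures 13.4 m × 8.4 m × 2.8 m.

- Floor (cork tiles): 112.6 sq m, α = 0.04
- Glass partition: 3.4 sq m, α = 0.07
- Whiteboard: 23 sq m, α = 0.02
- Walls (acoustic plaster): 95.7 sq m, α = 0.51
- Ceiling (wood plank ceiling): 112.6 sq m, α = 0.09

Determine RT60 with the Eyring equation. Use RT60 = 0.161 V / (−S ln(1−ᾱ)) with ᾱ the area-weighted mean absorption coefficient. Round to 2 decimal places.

0.72 sec

S = Σ Sᵢ = 347.3 sq m.
Σ(Sᵢαᵢ) = 112.6·0.04 + 3.4·0.07 + 23·0.02 + 95.7·0.51 + 112.6·0.09 = 64.143.
Mean coefficient ᾱ = A/S = 0.1847.
−S·ln(1−ᾱ) = −347.3 × ln(1 − 0.1847) = 70.918.
V = 13.4 × 8.4 × 2.8 = 315.168 m³.
T = 0.161·V/[−S·ln(1−ᾱ)] = 0.161·315.168/70.918 = 0.72 s.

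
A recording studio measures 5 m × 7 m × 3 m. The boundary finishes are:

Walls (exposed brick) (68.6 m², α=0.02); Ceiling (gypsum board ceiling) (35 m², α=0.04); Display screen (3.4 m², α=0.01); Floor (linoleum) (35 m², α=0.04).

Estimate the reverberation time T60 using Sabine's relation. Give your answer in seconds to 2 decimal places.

A = Σ Sᵢαᵢ = 68.6×0.02 + 35×0.04 + 3.4×0.01 + 35×0.04 = 4.206 sabins.
V = 5·7·3 = 105 m³.
Sabine: RT60 = 0.161 × 105 / 4.206 = 4.02 s.

4.02 seconds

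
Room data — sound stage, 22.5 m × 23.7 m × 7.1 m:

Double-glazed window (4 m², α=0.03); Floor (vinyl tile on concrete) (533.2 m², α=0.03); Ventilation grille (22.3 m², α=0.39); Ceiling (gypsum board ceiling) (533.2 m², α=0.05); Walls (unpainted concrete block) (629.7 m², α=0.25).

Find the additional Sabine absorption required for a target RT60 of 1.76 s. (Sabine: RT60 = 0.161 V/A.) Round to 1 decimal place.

137.4 sabins

Total absorption A₁ = 4*0.03 + 533.2*0.03 + 22.3*0.39 + 533.2*0.05 + 629.7*0.25
  = 0.120 + 15.996 + 8.697 + 26.660 + 157.425 = 208.898 m² sabins.
Target A₂ = 0.161·3786.075/1.76 = 346.340 sabins (V = 3786.075 m³).
Additional absorption ΔA = 346.340 − 208.898 = 137.4 sabins.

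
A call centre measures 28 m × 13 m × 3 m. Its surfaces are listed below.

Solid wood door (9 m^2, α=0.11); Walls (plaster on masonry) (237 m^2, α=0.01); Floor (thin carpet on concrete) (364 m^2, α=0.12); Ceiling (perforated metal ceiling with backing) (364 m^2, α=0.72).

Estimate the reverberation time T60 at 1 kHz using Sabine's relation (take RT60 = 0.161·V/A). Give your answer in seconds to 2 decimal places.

A = Σ Sᵢαᵢ = 9·0.11 + 237·0.01 + 364·0.12 + 364·0.72 = 309.120 sabins.
Room volume: 1092 m³.
RT60 = 0.161 · V / A = 0.161 × 1092 / 309.120 = 0.57 s.

0.57 s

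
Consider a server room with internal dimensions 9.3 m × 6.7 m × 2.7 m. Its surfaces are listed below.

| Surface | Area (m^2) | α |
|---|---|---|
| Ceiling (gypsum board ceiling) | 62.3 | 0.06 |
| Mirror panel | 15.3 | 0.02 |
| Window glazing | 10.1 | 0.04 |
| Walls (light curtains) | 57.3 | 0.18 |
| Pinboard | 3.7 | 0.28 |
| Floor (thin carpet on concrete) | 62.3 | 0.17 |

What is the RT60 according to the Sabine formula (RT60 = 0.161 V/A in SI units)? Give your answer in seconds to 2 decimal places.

Equivalent absorption area: A = 62.3×0.06 + 15.3×0.02 + 10.1×0.04 + 57.3×0.18 + 3.7×0.28 + 62.3×0.17 = 26.389 m^2.
Volume V = 9.3 × 6.7 × 2.7 = 168.237 m³.
T = 0.161 V/A = 0.161·168.237/26.389 = 1.03 s.

1.03 sec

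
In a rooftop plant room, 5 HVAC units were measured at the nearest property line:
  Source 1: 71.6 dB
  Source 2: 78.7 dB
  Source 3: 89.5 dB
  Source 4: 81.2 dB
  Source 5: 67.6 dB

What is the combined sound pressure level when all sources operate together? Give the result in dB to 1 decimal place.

90.5 dB

Σ 10^(Lᵢ/10) = 1.117e+09.
Back to dB: 10·log₁₀ Σ = 90.5 dB.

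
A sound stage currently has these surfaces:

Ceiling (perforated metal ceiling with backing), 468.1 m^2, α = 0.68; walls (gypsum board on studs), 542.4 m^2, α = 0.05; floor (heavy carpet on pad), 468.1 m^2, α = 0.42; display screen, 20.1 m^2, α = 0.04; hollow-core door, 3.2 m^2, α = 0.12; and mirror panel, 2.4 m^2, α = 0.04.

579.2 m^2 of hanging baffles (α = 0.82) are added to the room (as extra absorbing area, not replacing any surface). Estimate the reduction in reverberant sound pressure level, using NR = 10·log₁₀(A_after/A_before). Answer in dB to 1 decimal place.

A_before = Σ Sᵢαᵢ = 468.1*0.68 + 542.4*0.05 + 468.1*0.42 + 20.1*0.04 + 3.2*0.12 + 2.4*0.04 = 543.314 sabins.
Added absorption = 579.2 × 0.82 = 474.944 sabins.
A_after = 543.314 + 474.944 = 1018.258 sabins.
NR = 10·log₁₀(1018.258/543.314) = 2.7 dB.

2.7 dB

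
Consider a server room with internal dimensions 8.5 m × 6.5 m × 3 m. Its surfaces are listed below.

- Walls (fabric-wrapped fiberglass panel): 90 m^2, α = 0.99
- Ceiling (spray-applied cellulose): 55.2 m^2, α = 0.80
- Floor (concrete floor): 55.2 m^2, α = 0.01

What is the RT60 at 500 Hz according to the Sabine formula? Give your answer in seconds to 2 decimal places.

0.20 s

Equivalent absorption area: A = 90×0.99 + 55.2×0.80 + 55.2×0.01 = 133.812 m^2.
Room volume: 165.75 m³.
RT60 = 0.161 · V / A = 0.161 × 165.75 / 133.812 = 0.20 s.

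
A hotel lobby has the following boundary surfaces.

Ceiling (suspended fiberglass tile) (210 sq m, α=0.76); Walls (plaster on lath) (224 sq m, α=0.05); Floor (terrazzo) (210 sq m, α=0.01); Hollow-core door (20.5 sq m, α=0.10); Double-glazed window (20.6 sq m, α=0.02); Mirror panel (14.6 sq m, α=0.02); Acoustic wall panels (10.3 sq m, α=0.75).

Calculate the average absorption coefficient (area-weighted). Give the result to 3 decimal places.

0.258

S = Σ Sᵢ = 210 + 224 + 210 + 20.5 + 20.6 + 14.6 + 10.3 = 710.0 sq m.
Σ(Sᵢαᵢ) = 210×0.76 + 224×0.05 + 210×0.01 + 20.5×0.10 + 20.6×0.02 + 14.6×0.02 + 10.3×0.75 = 183.379.
ᾱ = 183.379 / 710.0 = 0.258.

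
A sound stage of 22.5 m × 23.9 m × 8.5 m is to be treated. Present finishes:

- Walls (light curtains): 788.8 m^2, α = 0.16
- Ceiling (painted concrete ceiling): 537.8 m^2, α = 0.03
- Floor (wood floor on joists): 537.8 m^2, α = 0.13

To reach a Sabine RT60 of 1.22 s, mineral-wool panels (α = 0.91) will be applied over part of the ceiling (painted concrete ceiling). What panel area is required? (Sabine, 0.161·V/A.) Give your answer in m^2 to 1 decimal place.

444.3

Total absorption A₁ = 788.8×0.16 + 537.8×0.03 + 537.8×0.13
  = 126.208 + 16.134 + 69.914 = 212.256 m^2 sabins.
V = 4570.875 m³. Target absorption A₂ = 0.161 × 4570.875 / 1.22 = 603.206 sabins.
Absorption to add: 603.206 − 212.256 = 390.950 sabins.
Net gain per m^2: Δα = 0.91 − 0.03 = 0.88.
Area = ΔA/Δα = 390.950/0.88 = 444.3 m^2.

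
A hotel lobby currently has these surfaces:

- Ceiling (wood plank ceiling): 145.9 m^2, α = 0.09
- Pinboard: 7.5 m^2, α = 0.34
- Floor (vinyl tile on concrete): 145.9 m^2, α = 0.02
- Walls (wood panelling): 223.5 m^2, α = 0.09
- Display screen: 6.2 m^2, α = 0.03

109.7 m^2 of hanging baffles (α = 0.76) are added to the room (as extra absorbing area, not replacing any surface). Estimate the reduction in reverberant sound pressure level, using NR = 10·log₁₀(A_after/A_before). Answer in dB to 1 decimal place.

A_before = Σ Sᵢαᵢ = 145.9·0.09 + 7.5·0.34 + 145.9·0.02 + 223.5·0.09 + 6.2·0.03 = 38.900 sabins.
Treatment contributes 109.7·0.76 = 83.372 sabins.
A_after = 38.900 + 83.372 = 122.272 sabins.
NR = 10·log₁₀(122.272/38.900) = 5.0 dB.

5.0 dB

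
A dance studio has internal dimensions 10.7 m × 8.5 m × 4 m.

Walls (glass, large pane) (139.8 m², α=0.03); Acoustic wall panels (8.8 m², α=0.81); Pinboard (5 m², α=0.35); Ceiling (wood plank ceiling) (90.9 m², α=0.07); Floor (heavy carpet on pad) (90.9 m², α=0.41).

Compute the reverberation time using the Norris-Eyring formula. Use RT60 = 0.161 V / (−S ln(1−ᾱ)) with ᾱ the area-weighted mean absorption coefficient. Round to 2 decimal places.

0.94 sec

S = Σ Sᵢ = 335.4 m².
Absorption A = 139.8×0.03 + 8.8×0.81 + 5×0.35 + 90.9×0.07 + 90.9×0.41 = 56.704 sabins.
ᾱ = 56.704 / 335.4 = 0.1691.
−S·ln(1−ᾱ) = −335.4 × ln(1 − 0.1691) = 62.131.
V = 10.7 × 8.5 × 4 = 363.8 m³.
RT60 = 0.161 × 363.8 / 62.131 = 0.94 s.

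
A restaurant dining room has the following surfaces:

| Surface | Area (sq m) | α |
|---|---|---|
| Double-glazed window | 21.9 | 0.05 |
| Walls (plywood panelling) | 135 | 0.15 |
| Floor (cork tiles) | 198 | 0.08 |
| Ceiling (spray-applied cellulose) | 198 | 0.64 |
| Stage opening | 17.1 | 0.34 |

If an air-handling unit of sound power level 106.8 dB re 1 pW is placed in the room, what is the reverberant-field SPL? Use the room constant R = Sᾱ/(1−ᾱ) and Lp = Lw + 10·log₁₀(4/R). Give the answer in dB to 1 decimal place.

89.0 dB

A = 169.719 sabins; S = 570.0 sq m.
ᾱ = 0.2978, so room constant R = A/(1−ᾱ) = 241.696 sq m.
Lp = 106.8 + 10·log₁₀(4/241.696) = 106.8 + (-17.81) = 89.0 dB.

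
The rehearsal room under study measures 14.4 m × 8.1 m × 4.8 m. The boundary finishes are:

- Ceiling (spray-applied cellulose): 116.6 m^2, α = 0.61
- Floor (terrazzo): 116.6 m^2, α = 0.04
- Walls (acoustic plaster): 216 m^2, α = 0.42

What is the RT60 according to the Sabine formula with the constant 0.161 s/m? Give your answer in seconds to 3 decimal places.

0.541 seconds

A = Σ Sᵢαᵢ = 116.6*0.61 + 116.6*0.04 + 216*0.42 = 166.510 sabins.
Room volume: 559.872 m³.
T = 0.161 V/A = 0.161·559.872/166.510 = 0.541 s.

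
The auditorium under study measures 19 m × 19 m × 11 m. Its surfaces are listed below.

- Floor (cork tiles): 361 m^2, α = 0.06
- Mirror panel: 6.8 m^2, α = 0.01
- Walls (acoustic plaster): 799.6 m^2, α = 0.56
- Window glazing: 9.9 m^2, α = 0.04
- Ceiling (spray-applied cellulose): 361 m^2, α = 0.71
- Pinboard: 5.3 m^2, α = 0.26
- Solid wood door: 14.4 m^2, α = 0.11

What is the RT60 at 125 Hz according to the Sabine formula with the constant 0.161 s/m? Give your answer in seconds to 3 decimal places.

0.877 seconds

Total absorption A = 361×0.06 + 6.8×0.01 + 799.6×0.56 + 9.9×0.04 + 361×0.71 + 5.3×0.26 + 14.4×0.11
  = 21.660 + 0.068 + 447.776 + 0.396 + 256.310 + 1.378 + 1.584 = 729.172 m^2 sabins.
Volume V = 19 × 19 × 11 = 3971 m³.
T = 0.161 V/A = 0.161·3971/729.172 = 0.877 s.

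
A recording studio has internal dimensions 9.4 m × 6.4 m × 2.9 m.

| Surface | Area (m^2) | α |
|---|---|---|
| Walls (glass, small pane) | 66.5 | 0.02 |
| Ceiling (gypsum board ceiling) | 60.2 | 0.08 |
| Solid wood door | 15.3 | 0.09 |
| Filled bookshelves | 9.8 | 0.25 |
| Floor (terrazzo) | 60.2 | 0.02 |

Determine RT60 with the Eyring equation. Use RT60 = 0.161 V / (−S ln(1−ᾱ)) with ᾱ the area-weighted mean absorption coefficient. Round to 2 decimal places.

Total surface area S = 66.5 + 60.2 + 15.3 + 9.8 + 60.2 = 212.0 m^2.
Σ(Sᵢαᵢ) = 66.5×0.02 + 60.2×0.08 + 15.3×0.09 + 9.8×0.25 + 60.2×0.02 = 11.177.
Mean coefficient ᾱ = A/S = 0.0527.
−S·ln(1−ᾱ) = −212.0 × ln(1 − 0.0527) = 11.478.
V = 9.4 × 6.4 × 2.9 = 174.464 m³.
T = 0.161·V/[−S·ln(1−ᾱ)] = 0.161·174.464/11.478 = 2.45 s.

2.45 s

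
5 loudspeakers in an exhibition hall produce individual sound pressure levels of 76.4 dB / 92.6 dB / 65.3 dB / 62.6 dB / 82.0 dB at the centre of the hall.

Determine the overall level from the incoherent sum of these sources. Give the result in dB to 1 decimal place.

93.1 dB

Σ 10^(Lᵢ/10) = 2.027e+09.
Back to dB: 10·log₁₀ Σ = 93.1 dB.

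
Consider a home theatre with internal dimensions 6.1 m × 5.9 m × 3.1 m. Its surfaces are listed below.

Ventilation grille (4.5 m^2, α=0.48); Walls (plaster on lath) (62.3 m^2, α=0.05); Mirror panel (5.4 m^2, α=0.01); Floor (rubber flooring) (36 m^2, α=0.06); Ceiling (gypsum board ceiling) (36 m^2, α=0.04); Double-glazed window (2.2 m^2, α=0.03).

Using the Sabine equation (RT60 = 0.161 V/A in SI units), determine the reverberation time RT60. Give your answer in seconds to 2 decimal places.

2.00 sec

A = Σ Sᵢαᵢ = 4.5*0.48 + 62.3*0.05 + 5.4*0.01 + 36*0.06 + 36*0.04 + 2.2*0.03 = 8.995 sabins.
V = 6.1·5.9·3.1 = 111.569 m³.
T = 0.161 V/A = 0.161·111.569/8.995 = 2.00 s.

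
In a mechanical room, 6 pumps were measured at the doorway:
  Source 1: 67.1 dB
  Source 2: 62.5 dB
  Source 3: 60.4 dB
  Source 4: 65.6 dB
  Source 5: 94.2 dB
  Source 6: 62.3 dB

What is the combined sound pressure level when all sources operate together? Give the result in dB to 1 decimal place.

94.2 dB

Converting to relative power and adding: 10^(67.1/10) + 10^(62.5/10) + 10^(60.4/10) + 10^(65.6/10) + 10^(94.2/10) + 10^(62.3/10) = 2.644e+09.
L_total = 10·log₁₀(2.644e+09) = 94.2 dB.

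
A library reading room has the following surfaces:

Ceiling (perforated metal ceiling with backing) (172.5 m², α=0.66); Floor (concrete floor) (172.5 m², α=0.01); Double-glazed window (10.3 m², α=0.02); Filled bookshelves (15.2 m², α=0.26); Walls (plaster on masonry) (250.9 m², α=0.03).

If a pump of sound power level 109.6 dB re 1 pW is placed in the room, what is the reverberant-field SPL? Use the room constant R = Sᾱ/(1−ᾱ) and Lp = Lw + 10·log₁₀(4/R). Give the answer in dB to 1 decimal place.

A = 127.260 sabins; S = 621.4 m².
ᾱ = 0.2048, so room constant R = A/(1−ᾱ) = 160.035 m².
Lp = 109.6 + 10·log₁₀(4/160.035) = 109.6 + (-16.02) = 93.6 dB.

93.6 dB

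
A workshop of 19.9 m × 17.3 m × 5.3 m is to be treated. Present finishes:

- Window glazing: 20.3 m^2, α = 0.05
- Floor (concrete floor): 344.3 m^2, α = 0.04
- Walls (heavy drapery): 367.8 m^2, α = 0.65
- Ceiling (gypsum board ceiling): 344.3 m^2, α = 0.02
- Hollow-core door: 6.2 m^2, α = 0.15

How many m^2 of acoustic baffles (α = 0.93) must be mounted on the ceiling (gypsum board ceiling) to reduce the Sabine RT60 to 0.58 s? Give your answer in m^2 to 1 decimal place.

269.0

Equivalent absorption area: A₁ = 20.3×0.05 + 344.3×0.04 + 367.8×0.65 + 344.3×0.02 + 6.2×0.15 = 261.673 m^2.
V = 1824.631 m³. Target absorption A₂ = 0.161 × 1824.631 / 0.58 = 506.492 sabins.
Absorption to add: 506.492 − 261.673 = 244.819 sabins.
Net gain per m^2: Δα = 0.93 − 0.02 = 0.91.
Area = ΔA/Δα = 244.819/0.91 = 269.0 m^2.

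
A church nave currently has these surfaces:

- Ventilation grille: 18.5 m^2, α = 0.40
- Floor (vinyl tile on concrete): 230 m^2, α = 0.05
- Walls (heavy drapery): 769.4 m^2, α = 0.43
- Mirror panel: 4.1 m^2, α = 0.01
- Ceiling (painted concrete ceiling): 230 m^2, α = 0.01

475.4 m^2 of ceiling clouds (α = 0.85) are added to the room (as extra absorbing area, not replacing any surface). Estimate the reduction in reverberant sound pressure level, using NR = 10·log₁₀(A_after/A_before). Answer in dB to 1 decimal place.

3.3 dB

Summing Sᵢαᵢ: 7.400 + 11.500 + 330.842 + 0.041 + 2.300 → A_before = 352.083 sabins.
Treatment contributes 475.4·0.85 = 404.090 sabins.
A_after = 352.083 + 404.090 = 756.173 sabins.
NR = 10·log₁₀(756.173/352.083) = 3.3 dB.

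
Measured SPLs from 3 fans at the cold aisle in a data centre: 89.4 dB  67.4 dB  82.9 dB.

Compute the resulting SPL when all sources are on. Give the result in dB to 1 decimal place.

Σ 10^(Lᵢ/10) = 1.071e+09.
Back to dB: 10·log₁₀ Σ = 90.3 dB.

90.3 dB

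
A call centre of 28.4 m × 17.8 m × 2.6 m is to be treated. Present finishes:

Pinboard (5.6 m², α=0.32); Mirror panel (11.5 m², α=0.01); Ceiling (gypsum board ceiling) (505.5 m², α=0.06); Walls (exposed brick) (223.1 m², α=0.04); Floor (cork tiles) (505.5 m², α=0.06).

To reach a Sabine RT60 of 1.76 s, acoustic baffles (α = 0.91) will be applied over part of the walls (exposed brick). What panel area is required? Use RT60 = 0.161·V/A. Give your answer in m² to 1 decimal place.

56.0

Equivalent absorption area: A₁ = 5.6×0.32 + 11.5×0.01 + 505.5×0.06 + 223.1×0.04 + 505.5×0.06 = 71.491 m².
V = 1314.352 m³. Target absorption A₂ = 0.161 × 1314.352 / 1.76 = 120.233 sabins.
Absorption to add: 120.233 − 71.491 = 48.742 sabins.
Each m² of panel replacing the walls (exposed brick) adds (0.91 − 0.04) = 0.87 sabins.
Area = ΔA/Δα = 48.742/0.87 = 56.0 m².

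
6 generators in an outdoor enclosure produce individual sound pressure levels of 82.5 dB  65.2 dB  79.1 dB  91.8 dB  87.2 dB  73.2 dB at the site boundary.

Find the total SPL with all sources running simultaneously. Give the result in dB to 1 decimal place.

93.7 dB

Σ 10^(Lᵢ/10) = 2.322e+09.
Combined level = 10 log₁₀(2.322e+09) = 93.7 dB.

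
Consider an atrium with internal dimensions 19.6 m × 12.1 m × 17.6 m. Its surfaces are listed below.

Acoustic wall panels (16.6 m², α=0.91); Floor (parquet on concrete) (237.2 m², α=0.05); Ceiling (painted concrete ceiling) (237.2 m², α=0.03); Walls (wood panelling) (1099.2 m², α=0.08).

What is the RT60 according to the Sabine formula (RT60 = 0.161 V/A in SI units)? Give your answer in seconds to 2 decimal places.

5.51 seconds

Equivalent absorption area: A = 16.6×0.91 + 237.2×0.05 + 237.2×0.03 + 1099.2×0.08 = 122.018 m².
Volume V = 19.6 × 12.1 × 17.6 = 4174.016 m³.
T = 0.161 V/A = 0.161·4174.016/122.018 = 5.51 s.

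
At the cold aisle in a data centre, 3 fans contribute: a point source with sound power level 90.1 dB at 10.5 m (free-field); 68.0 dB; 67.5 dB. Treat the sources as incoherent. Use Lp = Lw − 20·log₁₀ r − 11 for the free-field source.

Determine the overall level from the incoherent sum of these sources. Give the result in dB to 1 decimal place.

Source at 10.5 m: Lp = 90.1 − 20·log₁₀(10.5) − 11 = 58.7 dB.
Converting to relative power and adding: 10^(58.7/10) + 10^(68.0/10) + 10^(67.5/10) = 1.267e+07.
L_total = 10·log₁₀(1.267e+07) = 71.0 dB.

71.0 dB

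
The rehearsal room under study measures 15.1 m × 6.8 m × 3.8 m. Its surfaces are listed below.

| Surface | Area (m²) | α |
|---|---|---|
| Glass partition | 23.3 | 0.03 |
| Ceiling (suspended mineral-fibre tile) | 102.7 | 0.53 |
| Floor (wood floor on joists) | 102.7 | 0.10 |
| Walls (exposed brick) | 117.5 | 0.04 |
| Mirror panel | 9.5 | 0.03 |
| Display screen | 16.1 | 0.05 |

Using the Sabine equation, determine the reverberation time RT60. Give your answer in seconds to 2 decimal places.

0.88 seconds

A = Σ Sᵢαᵢ = 23.3*0.03 + 102.7*0.53 + 102.7*0.10 + 117.5*0.04 + 9.5*0.03 + 16.1*0.05 = 71.190 sabins.
V = 15.1·6.8·3.8 = 390.184 m³.
T = 0.161 V/A = 0.161·390.184/71.190 = 0.88 s.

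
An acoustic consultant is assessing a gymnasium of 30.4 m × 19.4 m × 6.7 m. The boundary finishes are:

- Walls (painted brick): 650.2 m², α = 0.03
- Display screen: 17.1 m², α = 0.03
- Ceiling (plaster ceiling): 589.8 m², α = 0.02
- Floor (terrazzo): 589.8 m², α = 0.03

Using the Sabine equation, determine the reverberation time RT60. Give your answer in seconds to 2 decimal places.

Equivalent absorption area: A = 650.2×0.03 + 17.1×0.03 + 589.8×0.02 + 589.8×0.03 = 49.509 m².
V = 30.4·19.4·6.7 = 3951.392 m³.
T = 0.161 V/A = 0.161·3951.392/49.509 = 12.85 s.

12.85 s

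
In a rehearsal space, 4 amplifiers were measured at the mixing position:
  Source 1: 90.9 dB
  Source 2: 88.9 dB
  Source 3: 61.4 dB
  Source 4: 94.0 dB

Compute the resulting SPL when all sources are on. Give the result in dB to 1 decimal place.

96.6 dB

Σ 10^(Lᵢ/10) = 4.52e+09.
Combined level = 10 log₁₀(4.52e+09) = 96.6 dB.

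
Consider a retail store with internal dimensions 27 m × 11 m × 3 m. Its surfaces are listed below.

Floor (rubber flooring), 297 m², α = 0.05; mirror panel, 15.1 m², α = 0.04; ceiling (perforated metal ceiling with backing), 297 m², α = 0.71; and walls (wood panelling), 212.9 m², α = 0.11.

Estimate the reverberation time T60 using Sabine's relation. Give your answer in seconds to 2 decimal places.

A = Σ Sᵢαᵢ = 297×0.05 + 15.1×0.04 + 297×0.71 + 212.9×0.11 = 249.743 sabins.
V = 27·11·3 = 891 m³.
T = 0.161 V/A = 0.161·891/249.743 = 0.57 s.

0.57 seconds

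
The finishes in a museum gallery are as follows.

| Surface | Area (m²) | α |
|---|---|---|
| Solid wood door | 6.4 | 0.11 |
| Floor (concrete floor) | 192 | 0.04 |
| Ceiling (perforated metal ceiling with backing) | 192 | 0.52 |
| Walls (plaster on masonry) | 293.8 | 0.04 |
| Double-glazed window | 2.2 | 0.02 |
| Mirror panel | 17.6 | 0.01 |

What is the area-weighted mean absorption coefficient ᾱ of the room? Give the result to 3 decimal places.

0.171

Total surface area S = 704.0 m².
Weighted sum Σ Sα = 120.196.
ᾱ = 120.196 / 704.0 = 0.171.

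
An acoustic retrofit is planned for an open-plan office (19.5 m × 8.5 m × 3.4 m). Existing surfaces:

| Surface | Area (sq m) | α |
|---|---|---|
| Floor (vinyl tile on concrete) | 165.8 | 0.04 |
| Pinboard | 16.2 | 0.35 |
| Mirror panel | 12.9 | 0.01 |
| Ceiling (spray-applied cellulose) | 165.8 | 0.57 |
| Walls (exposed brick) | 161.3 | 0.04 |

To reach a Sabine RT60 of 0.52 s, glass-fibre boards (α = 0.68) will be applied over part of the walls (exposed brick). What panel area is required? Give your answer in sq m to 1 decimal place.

95.5

Equivalent absorption area: A₁ = 165.8×0.04 + 16.2×0.35 + 12.9×0.01 + 165.8×0.57 + 161.3×0.04 = 113.389 sq m.
V = 563.55 m³. Target absorption A₂ = 0.161 × 563.55 / 0.52 = 174.484 sabins.
ΔA needed = 174.484 − 113.389 = 61.095 sabins.
Each sq m of panel replacing the walls (exposed brick) adds (0.68 − 0.04) = 0.64 sabins.
Panel area = 61.095 / 0.64 = 95.5 sq m.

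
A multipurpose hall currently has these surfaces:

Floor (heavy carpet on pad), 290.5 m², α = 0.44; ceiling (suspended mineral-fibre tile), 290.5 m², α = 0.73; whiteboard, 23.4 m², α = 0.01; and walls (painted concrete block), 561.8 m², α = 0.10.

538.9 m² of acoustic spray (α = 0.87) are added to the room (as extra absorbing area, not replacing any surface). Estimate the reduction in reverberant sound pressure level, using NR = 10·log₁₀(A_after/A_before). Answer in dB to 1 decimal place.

Equivalent absorption area: A_before = 290.5*0.44 + 290.5*0.73 + 23.4*0.01 + 561.8*0.10 = 396.299 m².
Treatment contributes 538.9·0.87 = 468.843 sabins.
New total A_after = 865.142 sabins.
NR = 10·log₁₀(865.142/396.299) = 3.4 dB.

3.4 dB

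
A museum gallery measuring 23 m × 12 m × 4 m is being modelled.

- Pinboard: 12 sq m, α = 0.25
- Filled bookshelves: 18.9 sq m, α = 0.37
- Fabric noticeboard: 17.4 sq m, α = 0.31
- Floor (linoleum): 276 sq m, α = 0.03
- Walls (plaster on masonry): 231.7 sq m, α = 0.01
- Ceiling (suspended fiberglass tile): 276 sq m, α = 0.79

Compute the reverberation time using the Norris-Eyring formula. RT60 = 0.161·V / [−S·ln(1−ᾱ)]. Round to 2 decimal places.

S = Σ Sᵢ = 832.0 sq m.
Absorption A = 12·0.25 + 18.9·0.37 + 17.4·0.31 + 276·0.03 + 231.7·0.01 + 276·0.79 = 244.024 sabins.
Mean coefficient ᾱ = A/S = 0.2933.
−S·ln(1−ᾱ) = −832.0 × ln(1 − 0.2933) = 288.828.
V = 23 × 12 × 4 = 1104 m³.
T = 0.161·V/[−S·ln(1−ᾱ)] = 0.161·1104/288.828 = 0.62 s.

0.62 sec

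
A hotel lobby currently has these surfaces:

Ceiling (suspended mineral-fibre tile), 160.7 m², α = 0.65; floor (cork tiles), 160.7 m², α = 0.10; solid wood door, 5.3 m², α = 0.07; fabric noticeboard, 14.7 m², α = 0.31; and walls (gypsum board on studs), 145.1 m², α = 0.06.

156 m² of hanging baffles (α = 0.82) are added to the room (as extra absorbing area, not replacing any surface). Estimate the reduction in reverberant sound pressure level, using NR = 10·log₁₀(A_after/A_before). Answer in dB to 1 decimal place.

A_before = Σ Sᵢαᵢ = 160.7×0.65 + 160.7×0.10 + 5.3×0.07 + 14.7×0.31 + 145.1×0.06 = 134.159 sabins.
Treatment contributes 156·0.82 = 127.920 sabins.
New total A_after = 262.079 sabins.
Reduction = 10 log₁₀(A_after/A_before) = 10 log₁₀(1.9535) = 2.9 dB.

2.9 dB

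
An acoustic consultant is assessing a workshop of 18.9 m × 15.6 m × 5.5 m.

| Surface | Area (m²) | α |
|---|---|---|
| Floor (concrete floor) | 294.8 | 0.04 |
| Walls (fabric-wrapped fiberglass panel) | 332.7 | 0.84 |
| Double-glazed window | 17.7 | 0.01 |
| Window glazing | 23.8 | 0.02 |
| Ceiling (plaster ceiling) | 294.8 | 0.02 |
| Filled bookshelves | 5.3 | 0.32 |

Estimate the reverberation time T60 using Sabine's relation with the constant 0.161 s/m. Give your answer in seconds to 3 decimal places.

Total absorption A = 294.8×0.04 + 332.7×0.84 + 17.7×0.01 + 23.8×0.02 + 294.8×0.02 + 5.3×0.32
  = 11.792 + 279.468 + 0.177 + 0.476 + 5.896 + 1.696 = 299.505 m² sabins.
Room volume: 1621.62 m³.
RT60 = 0.161 · V / A = 0.161 × 1621.62 / 299.505 = 0.872 s.

0.872 s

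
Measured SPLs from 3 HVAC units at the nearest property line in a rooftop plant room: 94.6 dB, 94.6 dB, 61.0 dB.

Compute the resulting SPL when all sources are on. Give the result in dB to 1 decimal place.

Sum in the linear (power) domain: Σ 10^(Lᵢ/10) = 10^(94.6/10) + 10^(94.6/10) + 10^(61.0/10) = 5.769e+09.
Combined level = 10 log₁₀(5.769e+09) = 97.6 dB.

97.6 dB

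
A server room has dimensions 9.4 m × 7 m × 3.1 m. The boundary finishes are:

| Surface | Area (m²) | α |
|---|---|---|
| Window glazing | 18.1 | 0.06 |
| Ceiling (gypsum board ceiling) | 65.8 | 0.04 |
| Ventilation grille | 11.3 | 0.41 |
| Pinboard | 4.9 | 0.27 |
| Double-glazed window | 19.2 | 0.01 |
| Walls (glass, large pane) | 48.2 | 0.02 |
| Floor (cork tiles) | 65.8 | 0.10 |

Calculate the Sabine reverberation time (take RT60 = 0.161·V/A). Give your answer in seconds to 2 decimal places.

1.89 s

Equivalent absorption area: A = 18.1*0.06 + 65.8*0.04 + 11.3*0.41 + 4.9*0.27 + 19.2*0.01 + 48.2*0.02 + 65.8*0.10 = 17.410 m².
Room volume: 203.98 m³.
Sabine: RT60 = 0.161 × 203.98 / 17.410 = 1.89 s.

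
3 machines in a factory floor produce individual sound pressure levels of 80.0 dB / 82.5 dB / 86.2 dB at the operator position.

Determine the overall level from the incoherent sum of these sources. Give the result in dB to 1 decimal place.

Σ 10^(Lᵢ/10) = 6.947e+08.
Combined level = 10 log₁₀(6.947e+08) = 88.4 dB.

88.4 dB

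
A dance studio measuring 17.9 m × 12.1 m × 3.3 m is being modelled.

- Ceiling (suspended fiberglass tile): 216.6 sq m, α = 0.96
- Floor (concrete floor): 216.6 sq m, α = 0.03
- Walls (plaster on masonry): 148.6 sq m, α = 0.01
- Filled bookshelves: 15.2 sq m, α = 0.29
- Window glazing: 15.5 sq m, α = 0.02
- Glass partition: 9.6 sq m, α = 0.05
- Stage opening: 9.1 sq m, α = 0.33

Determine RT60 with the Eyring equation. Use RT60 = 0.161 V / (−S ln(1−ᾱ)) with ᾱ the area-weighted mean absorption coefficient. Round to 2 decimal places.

0.42 s

S = Σ Sᵢ = 631.2 sq m.
Absorption A = 216.6×0.96 + 216.6×0.03 + 148.6×0.01 + 15.2×0.29 + 15.5×0.02 + 9.6×0.05 + 9.1×0.33 = 224.121 sabins.
Mean coefficient ᾱ = A/S = 0.3551.
Eyring denominator: −S ln(1−ᾱ) = 276.882.
V = 17.9 × 12.1 × 3.3 = 714.747 m³.
T = 0.161·V/[−S·ln(1−ᾱ)] = 0.161·714.747/276.882 = 0.42 s.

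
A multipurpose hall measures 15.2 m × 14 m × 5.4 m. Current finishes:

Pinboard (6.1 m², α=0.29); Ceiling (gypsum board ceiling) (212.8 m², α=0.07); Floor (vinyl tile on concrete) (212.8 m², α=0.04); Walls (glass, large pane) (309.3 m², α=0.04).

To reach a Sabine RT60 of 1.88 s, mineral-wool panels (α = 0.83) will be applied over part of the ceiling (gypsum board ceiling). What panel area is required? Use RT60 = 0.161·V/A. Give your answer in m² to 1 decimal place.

Equivalent absorption area: A₁ = 6.1*0.29 + 212.8*0.07 + 212.8*0.04 + 309.3*0.04 = 37.549 m².
Required A₂ = 0.161·1149.12/1.88 = 98.409 sabins.
ΔA needed = 98.409 − 37.549 = 60.860 sabins.
Each m² of panel replacing the ceiling (gypsum board ceiling) adds (0.83 − 0.07) = 0.76 sabins.
Area = ΔA/Δα = 60.860/0.76 = 80.1 m².

80.1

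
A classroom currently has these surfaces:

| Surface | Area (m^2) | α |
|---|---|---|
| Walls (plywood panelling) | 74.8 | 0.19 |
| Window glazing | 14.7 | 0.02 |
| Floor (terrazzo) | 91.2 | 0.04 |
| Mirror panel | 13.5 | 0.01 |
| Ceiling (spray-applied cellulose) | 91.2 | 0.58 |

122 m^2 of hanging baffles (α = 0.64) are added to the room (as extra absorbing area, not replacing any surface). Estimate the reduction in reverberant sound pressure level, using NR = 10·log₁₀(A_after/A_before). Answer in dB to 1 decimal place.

3.2 dB

Equivalent absorption area: A_before = 74.8×0.19 + 14.7×0.02 + 91.2×0.04 + 13.5×0.01 + 91.2×0.58 = 71.185 m^2.
Added absorption = 122 × 0.64 = 78.080 sabins.
New total A_after = 149.265 sabins.
NR = 10·log₁₀(149.265/71.185) = 3.2 dB.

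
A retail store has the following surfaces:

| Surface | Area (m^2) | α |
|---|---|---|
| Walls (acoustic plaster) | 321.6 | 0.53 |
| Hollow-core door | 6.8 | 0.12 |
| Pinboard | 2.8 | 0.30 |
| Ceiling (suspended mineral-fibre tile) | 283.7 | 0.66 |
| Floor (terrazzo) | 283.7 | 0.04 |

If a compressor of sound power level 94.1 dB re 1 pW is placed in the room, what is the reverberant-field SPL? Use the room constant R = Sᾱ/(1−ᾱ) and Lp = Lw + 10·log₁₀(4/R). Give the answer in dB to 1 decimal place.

Σ(Sᵢαᵢ) = 321.6×0.53 + 6.8×0.12 + 2.8×0.30 + 283.7×0.66 + 283.7×0.04 = 370.694; total area S = 898.6 m^2.
ᾱ = 0.4125, so room constant R = A/(1−ᾱ) = 630.969 m^2.
Lp = Lw + 10 log₁₀(4/R) = 94.1 -21.98 = 72.1 dB.

72.1 dB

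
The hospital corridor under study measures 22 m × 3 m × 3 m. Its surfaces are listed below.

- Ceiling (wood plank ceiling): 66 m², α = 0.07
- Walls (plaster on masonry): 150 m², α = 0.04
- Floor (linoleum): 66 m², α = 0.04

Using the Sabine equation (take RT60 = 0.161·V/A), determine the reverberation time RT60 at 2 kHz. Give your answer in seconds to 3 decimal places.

Equivalent absorption area: A = 66·0.07 + 150·0.04 + 66·0.04 = 13.260 m².
V = 22·3·3 = 198 m³.
Sabine: RT60 = 0.161 × 198 / 13.260 = 2.404 s.

2.404 s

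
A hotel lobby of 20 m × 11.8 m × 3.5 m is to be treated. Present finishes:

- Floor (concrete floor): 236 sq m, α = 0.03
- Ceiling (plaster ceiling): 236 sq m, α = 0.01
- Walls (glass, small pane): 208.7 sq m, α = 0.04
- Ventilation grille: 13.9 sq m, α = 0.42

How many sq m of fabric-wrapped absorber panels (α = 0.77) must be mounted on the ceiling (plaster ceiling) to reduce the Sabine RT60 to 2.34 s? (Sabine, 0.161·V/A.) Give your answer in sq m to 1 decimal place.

43.7

Equivalent absorption area: A₁ = 236×0.03 + 236×0.01 + 208.7×0.04 + 13.9×0.42 = 23.626 sq m.
Required A₂ = 0.161·826/2.34 = 56.832 sabins.
ΔA needed = 56.832 − 23.626 = 33.206 sabins.
Each sq m of panel replacing the ceiling (plaster ceiling) adds (0.77 − 0.01) = 0.76 sabins.
Area = ΔA/Δα = 33.206/0.76 = 43.7 sq m.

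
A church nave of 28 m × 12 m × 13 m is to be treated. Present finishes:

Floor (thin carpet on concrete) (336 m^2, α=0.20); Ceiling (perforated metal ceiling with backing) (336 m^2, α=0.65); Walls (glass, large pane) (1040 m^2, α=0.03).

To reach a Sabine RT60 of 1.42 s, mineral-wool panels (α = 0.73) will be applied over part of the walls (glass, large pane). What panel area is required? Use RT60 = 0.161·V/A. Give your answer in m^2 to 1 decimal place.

Total absorption A₁ = 336×0.20 + 336×0.65 + 1040×0.03
  = 67.200 + 218.400 + 31.200 = 316.800 m^2 sabins.
Required A₂ = 0.161·4368/1.42 = 495.245 sabins.
Absorption to add: 495.245 − 316.800 = 178.445 sabins.
Net gain per m^2: Δα = 0.73 − 0.03 = 0.70.
Area = ΔA/Δα = 178.445/0.70 = 254.9 m^2.

254.9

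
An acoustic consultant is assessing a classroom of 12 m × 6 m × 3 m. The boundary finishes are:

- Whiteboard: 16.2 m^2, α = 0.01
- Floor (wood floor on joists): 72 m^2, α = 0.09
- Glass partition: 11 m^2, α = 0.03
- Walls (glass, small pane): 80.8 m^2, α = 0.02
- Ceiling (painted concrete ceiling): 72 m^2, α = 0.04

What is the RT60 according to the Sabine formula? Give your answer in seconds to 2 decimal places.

Total absorption A = 16.2·0.01 + 72·0.09 + 11·0.03 + 80.8·0.02 + 72·0.04
  = 0.162 + 6.480 + 0.330 + 1.616 + 2.880 = 11.468 m^2 sabins.
V = 12·6·3 = 216 m³.
Sabine: RT60 = 0.161 × 216 / 11.468 = 3.03 s.

3.03 s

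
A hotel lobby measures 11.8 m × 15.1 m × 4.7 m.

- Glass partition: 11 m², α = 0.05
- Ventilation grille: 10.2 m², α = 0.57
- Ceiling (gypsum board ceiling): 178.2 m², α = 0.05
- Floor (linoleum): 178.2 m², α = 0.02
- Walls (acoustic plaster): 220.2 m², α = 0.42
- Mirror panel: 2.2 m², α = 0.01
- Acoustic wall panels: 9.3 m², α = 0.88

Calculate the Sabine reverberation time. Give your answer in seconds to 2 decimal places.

1.13 seconds

Summing Sᵢαᵢ: 0.550 + 5.814 + 8.910 + 3.564 + 92.484 + 0.022 + 8.184 → A = 119.528 sabins.
V = 11.8·15.1·4.7 = 837.446 m³.
RT60 = 0.161 · V / A = 0.161 × 837.446 / 119.528 = 1.13 s.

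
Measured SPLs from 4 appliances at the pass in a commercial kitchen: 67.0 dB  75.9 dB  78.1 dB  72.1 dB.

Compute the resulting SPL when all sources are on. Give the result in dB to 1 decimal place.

Σ 10^(Lᵢ/10) = 1.247e+08.
Back to dB: 10·log₁₀ Σ = 81.0 dB.

81.0 dB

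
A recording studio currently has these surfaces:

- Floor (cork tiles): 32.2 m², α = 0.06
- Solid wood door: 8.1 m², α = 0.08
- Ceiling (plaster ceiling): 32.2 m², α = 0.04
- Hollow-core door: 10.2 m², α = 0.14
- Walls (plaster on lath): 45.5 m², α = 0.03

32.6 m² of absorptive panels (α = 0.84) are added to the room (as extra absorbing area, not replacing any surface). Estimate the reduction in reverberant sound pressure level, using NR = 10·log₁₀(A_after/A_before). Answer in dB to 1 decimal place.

Total absorption A_before = 32.2·0.06 + 8.1·0.08 + 32.2·0.04 + 10.2·0.14 + 45.5·0.03
  = 1.932 + 0.648 + 1.288 + 1.428 + 1.365 = 6.661 m² sabins.
Treatment contributes 32.6·0.84 = 27.384 sabins.
New total A_after = 34.045 sabins.
Reduction = 10 log₁₀(A_after/A_before) = 10 log₁₀(5.1111) = 7.1 dB.

7.1 dB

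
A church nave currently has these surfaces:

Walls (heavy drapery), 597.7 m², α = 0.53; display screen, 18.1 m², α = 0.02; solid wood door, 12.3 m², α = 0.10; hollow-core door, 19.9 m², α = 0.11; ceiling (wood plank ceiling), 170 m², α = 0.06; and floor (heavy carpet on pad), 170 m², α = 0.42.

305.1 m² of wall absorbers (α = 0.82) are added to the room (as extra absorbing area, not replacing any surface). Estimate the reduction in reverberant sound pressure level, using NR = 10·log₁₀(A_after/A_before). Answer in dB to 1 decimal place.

Summing Sᵢαᵢ: 316.781 + 0.362 + 1.230 + 2.189 + 10.200 + 71.400 → A_before = 402.162 sabins.
Added absorption = 305.1 × 0.82 = 250.182 sabins.
A_after = 402.162 + 250.182 = 652.344 sabins.
NR = 10·log₁₀(652.344/402.162) = 2.1 dB.

2.1 dB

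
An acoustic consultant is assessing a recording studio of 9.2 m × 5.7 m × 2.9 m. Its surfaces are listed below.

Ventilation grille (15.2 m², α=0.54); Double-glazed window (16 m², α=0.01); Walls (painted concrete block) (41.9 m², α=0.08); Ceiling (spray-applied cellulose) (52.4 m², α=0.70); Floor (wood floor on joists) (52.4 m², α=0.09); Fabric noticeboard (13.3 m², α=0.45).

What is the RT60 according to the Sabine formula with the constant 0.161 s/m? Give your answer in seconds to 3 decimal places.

A = Σ Sᵢαᵢ = 15.2·0.54 + 16·0.01 + 41.9·0.08 + 52.4·0.70 + 52.4·0.09 + 13.3·0.45 = 59.101 sabins.
Volume V = 9.2 × 5.7 × 2.9 = 152.076 m³.
T = 0.161 V/A = 0.161·152.076/59.101 = 0.414 s.

0.414 seconds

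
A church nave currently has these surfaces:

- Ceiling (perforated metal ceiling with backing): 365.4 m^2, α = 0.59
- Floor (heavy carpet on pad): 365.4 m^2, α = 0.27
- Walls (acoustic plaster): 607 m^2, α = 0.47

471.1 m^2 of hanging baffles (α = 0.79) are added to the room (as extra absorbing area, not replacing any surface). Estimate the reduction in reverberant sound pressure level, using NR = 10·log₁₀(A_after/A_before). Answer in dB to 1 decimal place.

2.1 dB

A_before = Σ Sᵢαᵢ = 365.4·0.59 + 365.4·0.27 + 607·0.47 = 599.534 sabins.
Treatment contributes 471.1·0.79 = 372.169 sabins.
New total A_after = 971.703 sabins.
Reduction = 10 log₁₀(A_after/A_before) = 10 log₁₀(1.6208) = 2.1 dB.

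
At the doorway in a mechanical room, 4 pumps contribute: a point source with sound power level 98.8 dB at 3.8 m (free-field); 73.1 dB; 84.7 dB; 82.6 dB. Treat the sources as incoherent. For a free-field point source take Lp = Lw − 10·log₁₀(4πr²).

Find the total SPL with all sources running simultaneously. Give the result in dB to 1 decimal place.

Source at 3.8 m: Lp = 98.8 − 10·log₁₀(4π·3.8²) = 98.8 − 10·log₁₀(181.458) = 76.2 dB.
Σ 10^(Lᵢ/10) = 5.392e+08.
L_total = 10·log₁₀(5.392e+08) = 87.3 dB.

87.3 dB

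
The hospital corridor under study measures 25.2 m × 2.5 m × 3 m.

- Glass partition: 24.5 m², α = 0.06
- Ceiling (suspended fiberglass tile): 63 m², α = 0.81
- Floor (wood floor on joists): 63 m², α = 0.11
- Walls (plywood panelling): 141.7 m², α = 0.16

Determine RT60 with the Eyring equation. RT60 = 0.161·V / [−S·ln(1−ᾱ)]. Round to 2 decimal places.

0.32 s

Total surface area S = 24.5 + 63 + 63 + 141.7 = 292.2 m².
Absorption A = 24.5×0.06 + 63×0.81 + 63×0.11 + 141.7×0.16 = 82.102 sabins.
Mean coefficient ᾱ = A/S = 0.2810.
Eyring denominator: −S ln(1−ᾱ) = 96.395.
V = 25.2 × 2.5 × 3 = 189 m³.
RT60 = 0.161 × 189 / 96.395 = 0.32 s.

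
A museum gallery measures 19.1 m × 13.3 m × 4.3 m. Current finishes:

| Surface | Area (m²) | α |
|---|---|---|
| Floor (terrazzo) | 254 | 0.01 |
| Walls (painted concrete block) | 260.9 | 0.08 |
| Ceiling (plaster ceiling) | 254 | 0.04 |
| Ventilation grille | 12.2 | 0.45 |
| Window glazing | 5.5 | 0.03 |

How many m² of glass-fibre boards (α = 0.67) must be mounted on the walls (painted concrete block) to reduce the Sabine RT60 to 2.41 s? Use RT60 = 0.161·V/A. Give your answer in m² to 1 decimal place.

A₁ = Σ Sᵢαᵢ = 254*0.01 + 260.9*0.08 + 254*0.04 + 12.2*0.45 + 5.5*0.03 = 39.227 sabins.
V = 1092.329 m³. Target absorption A₂ = 0.161 × 1092.329 / 2.41 = 72.973 sabins.
Absorption to add: 72.973 − 39.227 = 33.746 sabins.
Net gain per m²: Δα = 0.67 − 0.08 = 0.59.
Area = ΔA/Δα = 33.746/0.59 = 57.2 m².

57.2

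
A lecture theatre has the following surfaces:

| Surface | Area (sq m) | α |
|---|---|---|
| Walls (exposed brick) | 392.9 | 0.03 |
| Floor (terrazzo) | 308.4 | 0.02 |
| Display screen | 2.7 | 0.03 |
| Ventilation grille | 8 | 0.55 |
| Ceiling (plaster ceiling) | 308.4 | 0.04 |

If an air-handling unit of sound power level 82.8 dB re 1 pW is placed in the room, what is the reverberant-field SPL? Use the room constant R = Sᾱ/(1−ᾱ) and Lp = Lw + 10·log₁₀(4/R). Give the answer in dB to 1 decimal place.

A = 34.772 sabins; S = 1020.4 sq m.
ᾱ = 0.0341, so room constant R = A/(1−ᾱ) = 36.000 sq m.
Lp = 82.8 + 10·log₁₀(4/36.000) = 82.8 + (-9.54) = 73.3 dB.

73.3 dB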